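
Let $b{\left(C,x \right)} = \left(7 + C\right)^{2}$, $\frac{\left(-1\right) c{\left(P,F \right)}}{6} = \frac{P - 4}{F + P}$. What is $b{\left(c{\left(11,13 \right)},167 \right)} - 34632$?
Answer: $- \frac{553671}{16} \approx -34604.0$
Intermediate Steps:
$c{\left(P,F \right)} = - \frac{6 \left(-4 + P\right)}{F + P}$ ($c{\left(P,F \right)} = - 6 \frac{P - 4}{F + P} = - 6 \frac{-4 + P}{F + P} = - \frac{6 \left(-4 + P\right)}{F + P}$)
$b{\left(c{\left(11,13 \right)},167 \right)} - 34632 = \left(7 + \frac{6 \left(4 - 11\right)}{13 + 11}\right)^{2} - 34632 = \left(7 + \frac{6 \left(4 - 11\right)}{24}\right)^{2} - 34632 = \left(7 + 6 \cdot \frac{1}{24} \left(-7\right)\right)^{2} - 34632 = \left(7 - \frac{7}{4}\right)^{2} - 34632 = \left(\frac{21}{4}\right)^{2} - 34632 = \frac{441}{16} - 34632 = - \frac{553671}{16}$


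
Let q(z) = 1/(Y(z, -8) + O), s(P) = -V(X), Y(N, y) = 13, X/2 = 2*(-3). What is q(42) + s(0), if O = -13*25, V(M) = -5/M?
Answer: -131/312 ≈ -0.41987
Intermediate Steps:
X = -12 (X = 2*(2*(-3)) = 2*(-6) = -12)
O = -325
s(P) = -5/12 (s(P) = -(-5)/(-12) = -(-5)*(-1)/12 = -1*5/12 = -5/12)
q(z) = -1/312 (q(z) = 1/(13 - 325) = 1/(-312) = -1/312)
q(42) + s(0) = -1/312 - 5/12 = -131/312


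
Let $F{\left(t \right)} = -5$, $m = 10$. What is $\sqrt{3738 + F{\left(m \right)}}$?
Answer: $\sqrt{3733} \approx 61.098$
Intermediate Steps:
$\sqrt{3738 + F{\left(m \right)}} = \sqrt{3738 - 5} = \sqrt{3733}$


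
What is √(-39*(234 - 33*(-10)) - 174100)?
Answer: 16*I*√766 ≈ 442.83*I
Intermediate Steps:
√(-39*(234 - 33*(-10)) - 174100) = √(-39*(234 + 330) - 174100) = √(-39*564 - 174100) = √(-21996 - 174100) = √(-196096) = 16*I*√766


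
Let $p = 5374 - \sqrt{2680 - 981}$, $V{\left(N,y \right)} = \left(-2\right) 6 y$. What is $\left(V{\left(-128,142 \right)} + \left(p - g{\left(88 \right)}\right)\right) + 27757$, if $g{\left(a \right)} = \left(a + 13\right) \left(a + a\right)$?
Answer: $13651 - \sqrt{1699} \approx 13610.0$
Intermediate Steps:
$V{\left(N,y \right)} = - 12 y$
$g{\left(a \right)} = 2 a \left(13 + a\right)$ ($g{\left(a \right)} = \left(13 + a\right) 2 a = 2 a \left(13 + a\right)$)
$p = 5374 - \sqrt{1699} \approx 5332.8$
$\left(V{\left(-128,142 \right)} + \left(p - g{\left(88 \right)}\right)\right) + 27757 = \left(\left(-12\right) 142 - \left(-5374 + \sqrt{1699} + 2 \cdot 88 \left(13 + 88\right)\right)\right) + 27757 = \left(-1704 - \left(-5374 + \sqrt{1699} + 2 \cdot 88 \cdot 101\right)\right) + 27757 = \left(-1704 + \left(\left(5374 - \sqrt{1699}\right) - 17776\right)\right) + 27757 = \left(-1704 - \left(12402 + \sqrt{1699}\right)\right) + 27757 = \left(-14106 - \sqrt{1699}\right) + 27757 = 13651 - \sqrt{1699}$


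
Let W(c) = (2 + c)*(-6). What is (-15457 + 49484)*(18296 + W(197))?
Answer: 581929754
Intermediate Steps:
W(c) = -12 - 6*c
(-15457 + 49484)*(18296 + W(197)) = (-15457 + 49484)*(18296 + (-12 - 6*197)) = 34027*(18296 + (-12 - 1182)) = 34027*(18296 - 1194) = 34027*17102 = 581929754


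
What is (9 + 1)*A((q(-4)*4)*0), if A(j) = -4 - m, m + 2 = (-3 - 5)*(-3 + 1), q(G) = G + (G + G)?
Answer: -180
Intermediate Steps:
q(G) = 3*G (q(G) = G + 2*G = 3*G)
m = 14 (m = -2 + (-3 - 5)*(-3 + 1) = -2 - 8*(-2) = -2 + 16 = 14)
A(j) = -18 (A(j) = -4 - 1*14 = -4 - 14 = -18)
(9 + 1)*A((q(-4)*4)*0) = (9 + 1)*(-18) = 10*(-18) = -180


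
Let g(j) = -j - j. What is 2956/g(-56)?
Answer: 739/28 ≈ 26.393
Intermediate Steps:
g(j) = -2*j
2956/g(-56) = 2956/((-2*(-56))) = 2956/112 = 2956*(1/112) = 739/28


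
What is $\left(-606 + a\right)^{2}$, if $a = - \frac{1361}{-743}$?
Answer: $\frac{201508516609}{552049} \approx 3.6502 \cdot 10^{5}$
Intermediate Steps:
$a = \frac{1361}{743}$ ($a = \left(-1361\right) \left(- \frac{1}{743}\right) = \frac{1361}{743} \approx 1.8318$)
$\left(-606 + a\right)^{2} = \left(-606 + \frac{1361}{743}\right)^{2} = \left(- \frac{448897}{743}\right)^{2} = \frac{201508516609}{552049}$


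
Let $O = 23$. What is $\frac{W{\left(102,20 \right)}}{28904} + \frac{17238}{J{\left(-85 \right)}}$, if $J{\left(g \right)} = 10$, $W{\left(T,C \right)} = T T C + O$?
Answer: $\frac{250164091}{144520} \approx 1731.0$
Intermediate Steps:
$W{\left(T,C \right)} = 23 + C T^{2}$ ($W{\left(T,C \right)} = T T C + 23 = T^{2} C + 23 = C T^{2} + 23 = 23 + C T^{2}$)
$\frac{W{\left(102,20 \right)}}{28904} + \frac{17238}{J{\left(-85 \right)}} = \frac{23 + 20 \cdot 102^{2}}{28904} + \frac{17238}{10} = \left(23 + 20 \cdot 10404\right) \frac{1}{28904} + 17238 \cdot \frac{1}{10} = \left(23 + 208080\right) \frac{1}{28904} + \frac{8619}{5} = 208103 \cdot \frac{1}{28904} + \frac{8619}{5} = \frac{208103}{28904} + \frac{8619}{5} = \frac{250164091}{144520}$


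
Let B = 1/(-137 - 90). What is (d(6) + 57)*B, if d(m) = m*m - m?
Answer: -87/227 ≈ -0.38326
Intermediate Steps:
d(m) = m² - m
B = -1/227 (B = 1/(-227) = -1/227 ≈ -0.0044053)
(d(6) + 57)*B = (6*(-1 + 6) + 57)*(-1/227) = (6*5 + 57)*(-1/227) = (30 + 57)*(-1/227) = 87*(-1/227) = -87/227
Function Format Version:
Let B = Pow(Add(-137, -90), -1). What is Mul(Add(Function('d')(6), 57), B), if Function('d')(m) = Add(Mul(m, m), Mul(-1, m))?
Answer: Rational(-87, 227) ≈ -0.38326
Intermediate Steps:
Function('d')(m) = Add(Pow(m, 2), Mul(-1, m))
B = Rational(-1, 227) (B = Pow(-227, -1) = Rational(-1, 227) ≈ -0.0044053)
Mul(Add(Function('d')(6), 57), B) = Mul(Add(Mul(6, Add(-1, 6)), 57), Rational(-1, 227)) = Mul(Add(Mul(6, 5), 57), Rational(-1, 227)) = Mul(Add(30, 57), Rational(-1, 227)) = Mul(87, Rational(-1, 227)) = Rational(-87, 227)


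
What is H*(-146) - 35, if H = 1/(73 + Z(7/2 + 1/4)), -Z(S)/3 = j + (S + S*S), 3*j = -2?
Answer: -14411/345 ≈ -41.771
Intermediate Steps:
j = -⅔ (j = (⅓)*(-2) = -⅔ ≈ -0.66667)
Z(S) = 2 - 3*S - 3*S² (Z(S) = -3*(-⅔ + (S + S*S)) = -3*(-⅔ + (S + S²)) = -3*(-⅔ + S + S²) = 2 - 3*S - 3*S²)
H = 16/345 (H = 1/(73 + (2 - 3*(7/2 + 1/4) - 3*(7/2 + 1/4)²)) = 1/(73 + (2 - 3*(7*(½) + 1*(¼)) - 3*(7*(½) + 1*(¼))²)) = 1/(73 + (2 - 3*(7/2 + ¼) - 3*(7/2 + ¼)²)) = 1/(73 + (2 - 3*15/4 - 3*(15/4)²)) = 1/(73 + (2 - 45/4 - 3*225/16)) = 1/(73 + (2 - 45/4 - 675/16)) = 1/(73 - 823/16) = 1/(345/16) = 16/345 ≈ 0.046377)
H*(-146) - 35 = (16/345)*(-146) - 35 = -2336/345 - 35 = -14411/345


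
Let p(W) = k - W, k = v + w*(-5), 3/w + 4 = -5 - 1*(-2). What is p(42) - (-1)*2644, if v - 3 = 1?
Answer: 18257/7 ≈ 2608.1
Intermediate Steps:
v = 4 (v = 3 + 1 = 4)
w = -3/7 (w = 3/(-4 + (-5 - 1*(-2))) = 3/(-4 + (-5 + 2)) = 3/(-4 - 3) = 3/(-7) = 3*(-⅐) = -3/7 ≈ -0.42857)
k = 43/7 (k = 4 - 3/7*(-5) = 4 + 15/7 = 43/7 ≈ 6.1429)
p(W) = 43/7 - W
p(42) - (-1)*2644 = (43/7 - 1*42) - (-1)*2644 = (43/7 - 42) - 1*(-2644) = -251/7 + 2644 = 18257/7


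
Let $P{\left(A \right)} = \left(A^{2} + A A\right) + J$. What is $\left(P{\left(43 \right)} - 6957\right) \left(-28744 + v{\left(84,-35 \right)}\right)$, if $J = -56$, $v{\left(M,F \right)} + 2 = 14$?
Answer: $95246580$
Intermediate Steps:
$v{\left(M,F \right)} = 12$ ($v{\left(M,F \right)} = -2 + 14 = 12$)
$P{\left(A \right)} = -56 + 2 A^{2}$ ($P{\left(A \right)} = \left(A^{2} + A A\right) - 56 = \left(A^{2} + A^{2}\right) - 56 = 2 A^{2} - 56 = -56 + 2 A^{2}$)
$\left(P{\left(43 \right)} - 6957\right) \left(-28744 + v{\left(84,-35 \right)}\right) = \left(\left(-56 + 2 \cdot 43^{2}\right) - 6957\right) \left(-28744 + 12\right) = \left(\left(-56 + 2 \cdot 1849\right) - 6957\right) \left(-28732\right) = \left(\left(-56 + 3698\right) - 6957\right) \left(-28732\right) = \left(3642 - 6957\right) \left(-28732\right) = \left(-3315\right) \left(-28732\right) = 95246580$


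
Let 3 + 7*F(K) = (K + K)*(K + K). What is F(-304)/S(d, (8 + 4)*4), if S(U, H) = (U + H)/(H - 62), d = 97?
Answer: -739322/145 ≈ -5098.8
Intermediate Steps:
S(U, H) = (H + U)/(-62 + H)
F(K) = -3/7 + 4*K²/7 (F(K) = -3/7 + ((K + K)*(K + K))/7 = -3/7 + ((2*K)*(2*K))/7 = -3/7 + (4*K²)/7 = -3/7 + 4*K²/7)
F(-304)/S(d, (8 + 4)*4) = (-3/7 + (4/7)*(-304)²)/((((8 + 4)*4 + 97)/(-62 + (8 + 4)*4))) = (-3/7 + (4/7)*92416)/(((12*4 + 97)/(-62 + 12*4))) = (-3/7 + 369664/7)/(((48 + 97)/(-62 + 48))) = 369661/(7*((145/(-14)))) = 369661/(7*((-1/14*145))) = 369661/(7*(-145/14)) = (369661/7)*(-14/145) = -739322/145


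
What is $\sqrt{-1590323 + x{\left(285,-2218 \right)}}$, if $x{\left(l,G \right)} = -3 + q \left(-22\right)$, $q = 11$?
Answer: $2 i \sqrt{397642} \approx 1261.2 i$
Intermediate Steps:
$x{\left(l,G \right)} = -245$ ($x{\left(l,G \right)} = -3 + 11 \left(-22\right) = -3 - 242 = -245$)
$\sqrt{-1590323 + x{\left(285,-2218 \right)}} = \sqrt{-1590323 - 245} = \sqrt{-1590568} = 2 i \sqrt{397642}$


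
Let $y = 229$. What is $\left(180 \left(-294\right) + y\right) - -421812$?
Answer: $369121$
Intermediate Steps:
$\left(180 \left(-294\right) + y\right) - -421812 = \left(180 \left(-294\right) + 229\right) - -421812 = \left(-52920 + 229\right) + 421812 = -52691 + 421812 = 369121$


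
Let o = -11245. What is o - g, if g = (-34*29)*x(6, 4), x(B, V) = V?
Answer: -7301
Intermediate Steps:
g = -3944 (g = -34*29*4 = -986*4 = -3944)
o - g = -11245 - 1*(-3944) = -11245 + 3944 = -7301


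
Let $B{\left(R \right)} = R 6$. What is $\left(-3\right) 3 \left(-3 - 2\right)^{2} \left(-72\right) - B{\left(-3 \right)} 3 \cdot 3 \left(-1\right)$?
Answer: $-2624400$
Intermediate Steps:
$B{\left(R \right)} = 6 R$
$\left(-3\right) 3 \left(-3 - 2\right)^{2} \left(-72\right) - B{\left(-3 \right)} 3 \cdot 3 \left(-1\right) = \left(-3\right) 3 \left(-3 - 2\right)^{2} \left(-72\right) - 6 \left(-3\right) 3 \cdot 3 \left(-1\right) = - 9 \left(-5\right)^{2} \left(-72\right) \left(-1\right) \left(-18\right) 9 \left(-1\right) = \left(-9\right) 25 \left(-72\right) 18 \left(-9\right) = \left(-225\right) \left(-72\right) \left(-162\right) = 16200 \left(-162\right) = -2624400$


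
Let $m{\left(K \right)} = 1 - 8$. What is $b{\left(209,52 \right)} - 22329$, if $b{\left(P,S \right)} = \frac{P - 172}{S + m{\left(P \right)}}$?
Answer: $- \frac{1004768}{45} \approx -22328.0$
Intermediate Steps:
$m{\left(K \right)} = -7$ ($m{\left(K \right)} = 1 - 8 = -7$)
$b{\left(P,S \right)} = \frac{-172 + P}{-7 + S}$ ($b{\left(P,S \right)} = \frac{P - 172}{S - 7} = \frac{-172 + P}{-7 + S}$)
$b{\left(209,52 \right)} - 22329 = \frac{-172 + 209}{-7 + 52} - 22329 = \frac{1}{45} \cdot 37 - 22329 = \frac{37}{45} - 22329 = - \frac{1004768}{45}$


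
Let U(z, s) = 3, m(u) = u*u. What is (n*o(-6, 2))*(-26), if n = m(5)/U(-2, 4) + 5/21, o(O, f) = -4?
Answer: 6240/7 ≈ 891.43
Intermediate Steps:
m(u) = u**2
n = 60/7 (n = 5**2/3 + 5/21 = 25*(1/3) + 5*(1/21) = 25/3 + 5/21 = 60/7 ≈ 8.5714)
(n*o(-6, 2))*(-26) = ((60/7)*(-4))*(-26) = -240/7*(-26) = 6240/7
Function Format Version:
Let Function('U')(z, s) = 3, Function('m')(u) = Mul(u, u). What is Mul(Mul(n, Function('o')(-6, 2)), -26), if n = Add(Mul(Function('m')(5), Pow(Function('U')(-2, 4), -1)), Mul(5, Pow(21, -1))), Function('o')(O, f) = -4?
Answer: Rational(6240, 7) ≈ 891.43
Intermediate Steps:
Function('m')(u) = Pow(u, 2)
n = Rational(60, 7) (n = Add(Mul(Pow(5, 2), Pow(3, -1)), Mul(5, Pow(21, -1))) = Add(Mul(25, Rational(1, 3)), Mul(5, Rational(1, 21))) = Add(Rational(25, 3), Rational(5, 21)) = Rational(60, 7) ≈ 8.5714)
Mul(Mul(n, Function('o')(-6, 2)), -26) = Mul(Mul(Rational(60, 7), -4), -26) = Mul(Rational(-240, 7), -26) = Rational(6240, 7)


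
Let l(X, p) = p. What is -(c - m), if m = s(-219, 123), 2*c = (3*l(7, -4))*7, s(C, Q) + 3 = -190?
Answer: -151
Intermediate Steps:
s(C, Q) = -193 (s(C, Q) = -3 - 190 = -193)
c = -42 (c = ((3*(-4))*7)/2 = (-12*7)/2 = (1/2)*(-84) = -42)
m = -193
-(c - m) = -(-42 - 1*(-193)) = -(-42 + 193) = -1*151 = -151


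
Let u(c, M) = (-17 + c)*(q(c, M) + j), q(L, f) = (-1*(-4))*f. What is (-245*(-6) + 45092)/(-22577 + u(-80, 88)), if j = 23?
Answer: -23281/29476 ≈ -0.78983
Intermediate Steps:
q(L, f) = 4*f
u(c, M) = (-17 + c)*(23 + 4*M) (u(c, M) = (-17 + c)*(4*M + 23) = (-17 + c)*(23 + 4*M))
(-245*(-6) + 45092)/(-22577 + u(-80, 88)) = (-245*(-6) + 45092)/(-22577 + (-391 - 68*88 + 23*(-80) + 4*88*(-80))) = (1470 + 45092)/(-22577 + (-391 - 5984 - 1840 - 28160)) = 46562/(-22577 - 36375) = 46562/(-58952) = 46562*(-1/58952) = -23281/29476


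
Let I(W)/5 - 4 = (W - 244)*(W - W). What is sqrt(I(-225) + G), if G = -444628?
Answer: 8*I*sqrt(6947) ≈ 666.79*I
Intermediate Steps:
I(W) = 20 (I(W) = 20 + 5*((W - 244)*(W - W)) = 20 + 5*((-244 + W)*0) = 20 + 5*0 = 20 + 0 = 20)
sqrt(I(-225) + G) = sqrt(20 - 444628) = sqrt(-444608) = 8*I*sqrt(6947)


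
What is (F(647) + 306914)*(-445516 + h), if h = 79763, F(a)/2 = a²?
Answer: -418469711396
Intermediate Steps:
F(a) = 2*a²
(F(647) + 306914)*(-445516 + h) = (2*647² + 306914)*(-445516 + 79763) = (2*418609 + 306914)*(-365753) = (837218 + 306914)*(-365753) = 1144132*(-365753) = -418469711396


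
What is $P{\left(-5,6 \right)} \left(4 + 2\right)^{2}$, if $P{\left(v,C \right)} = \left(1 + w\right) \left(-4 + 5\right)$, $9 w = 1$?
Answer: $40$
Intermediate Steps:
$w = \frac{1}{9}$ ($w = \frac{1}{9} \cdot 1 = \frac{1}{9} \approx 0.11111$)
$P{\left(v,C \right)} = \frac{10}{9}$ ($P{\left(v,C \right)} = \left(1 + \frac{1}{9}\right) \left(-4 + 5\right) = \frac{10}{9} \cdot 1 = \frac{10}{9}$)
$P{\left(-5,6 \right)} \left(4 + 2\right)^{2} = \frac{10 \left(4 + 2\right)^{2}}{9} = \frac{10 \cdot 6^{2}}{9} = \frac{10}{9} \cdot 36 = 40$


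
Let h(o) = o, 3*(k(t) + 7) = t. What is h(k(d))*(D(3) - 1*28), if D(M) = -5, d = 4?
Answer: 187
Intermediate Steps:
k(t) = -7 + t/3
h(k(d))*(D(3) - 1*28) = (-7 + (⅓)*4)*(-5 - 1*28) = (-7 + 4/3)*(-5 - 28) = -17/3*(-33) = 187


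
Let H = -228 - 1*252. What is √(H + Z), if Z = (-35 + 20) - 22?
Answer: I*√517 ≈ 22.738*I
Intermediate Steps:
H = -480 (H = -228 - 252 = -480)
Z = -37 (Z = -15 - 22 = -37)
√(H + Z) = √(-480 - 37) = √(-517) = I*√517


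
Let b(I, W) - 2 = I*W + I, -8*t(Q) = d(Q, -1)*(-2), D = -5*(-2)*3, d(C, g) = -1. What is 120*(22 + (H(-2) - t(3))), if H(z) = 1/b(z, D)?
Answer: 2668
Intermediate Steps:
D = 30 (D = 10*3 = 30)
t(Q) = -¼ (t(Q) = -(-1)*(-2)/8 = -⅛*2 = -¼)
b(I, W) = 2 + I + I*W (b(I, W) = 2 + (I*W + I) = 2 + (I + I*W) = 2 + I + I*W)
H(z) = 1/(2 + 31*z) (H(z) = 1/(2 + z + z*30) = 1/(2 + z + 30*z) = 1/(2 + 31*z))
120*(22 + (H(-2) - t(3))) = 120*(22 + (1/(2 + 31*(-2)) - 1*(-¼))) = 120*(22 + (1/(2 - 62) + ¼)) = 120*(22 + (1/(-60) + ¼)) = 120*(22 + (-1/60 + ¼)) = 120*(22 + 7/30) = 120*(667/30) = 2668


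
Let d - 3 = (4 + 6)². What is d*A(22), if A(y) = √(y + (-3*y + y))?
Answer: 103*I*√22 ≈ 483.11*I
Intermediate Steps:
A(y) = √(-y) (A(y) = √(y - 2*y) = √(-y))
d = 103 (d = 3 + (4 + 6)² = 3 + 10² = 3 + 100 = 103)
d*A(22) = 103*√(-1*22) = 103*√(-22) = 103*(I*√22) = 103*I*√22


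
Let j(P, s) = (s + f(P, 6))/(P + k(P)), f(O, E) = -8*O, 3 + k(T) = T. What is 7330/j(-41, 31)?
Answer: -623050/359 ≈ -1735.5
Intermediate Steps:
k(T) = -3 + T
j(P, s) = (s - 8*P)/(-3 + 2*P) (j(P, s) = (s - 8*P)/(P + (-3 + P)) = (s - 8*P)/(-3 + 2*P))
7330/j(-41, 31) = 7330/(((31 - 8*(-41))/(-3 + 2*(-41)))) = 7330/(((31 + 328)/(-3 - 82))) = 7330/((359/(-85))) = 7330/((-1/85*359)) = 7330/(-359/85) = 7330*(-85/359) = -623050/359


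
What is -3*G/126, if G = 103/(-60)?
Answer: 103/2520 ≈ 0.040873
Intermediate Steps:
G = -103/60 (G = 103*(-1/60) = -103/60 ≈ -1.7167)
-3*G/126 = -(-103)/(20*126) = -3*(-103/7560) = 103/2520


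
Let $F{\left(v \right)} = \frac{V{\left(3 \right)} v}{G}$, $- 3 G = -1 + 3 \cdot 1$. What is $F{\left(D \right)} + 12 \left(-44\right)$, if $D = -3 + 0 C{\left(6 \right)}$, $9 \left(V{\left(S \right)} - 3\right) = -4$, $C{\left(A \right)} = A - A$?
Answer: $- \frac{1033}{2} \approx -516.5$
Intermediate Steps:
$C{\left(A \right)} = 0$
$V{\left(S \right)} = \frac{23}{9}$ ($V{\left(S \right)} = 3 + \frac{1}{9} \left(-4\right) = 3 - \frac{4}{9} = \frac{23}{9}$)
$D = -3$ ($D = -3 + 0 \cdot 0 = -3 + 0 = -3$)
$G = - \frac{2}{3}$ ($G = - \frac{-1 + 3 \cdot 1}{3} = - \frac{-1 + 3}{3} = \left(- \frac{1}{3}\right) 2 = - \frac{2}{3} \approx -0.66667$)
$F{\left(v \right)} = - \frac{23 v}{6}$ ($F{\left(v \right)} = \frac{\frac{23}{9} v}{- \frac{2}{3}} = \frac{23 v}{9} \left(- \frac{3}{2}\right) = - \frac{23 v}{6}$)
$F{\left(D \right)} + 12 \left(-44\right) = \left(- \frac{23}{6}\right) \left(-3\right) + 12 \left(-44\right) = \frac{23}{2} - 528 = - \frac{1033}{2}$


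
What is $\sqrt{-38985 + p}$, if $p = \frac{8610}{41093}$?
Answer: $\frac{i \sqrt{65831067980535}}{41093} \approx 197.45 i$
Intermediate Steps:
$p = \frac{8610}{41093}$ ($p = 8610 \cdot \frac{1}{41093} = \frac{8610}{41093} \approx 0.20952$)
$\sqrt{-38985 + p} = \sqrt{-38985 + \frac{8610}{41093}} = \sqrt{- \frac{1602001995}{41093}} = \frac{i \sqrt{65831067980535}}{41093}$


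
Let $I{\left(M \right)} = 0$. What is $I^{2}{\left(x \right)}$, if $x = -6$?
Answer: $0$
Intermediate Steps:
$I^{2}{\left(x \right)} = 0^{2} = 0$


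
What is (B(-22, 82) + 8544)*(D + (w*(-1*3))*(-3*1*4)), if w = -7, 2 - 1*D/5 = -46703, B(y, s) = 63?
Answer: 2007780711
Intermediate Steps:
D = 233525 (D = 10 - 5*(-46703) = 10 + 233515 = 233525)
(B(-22, 82) + 8544)*(D + (w*(-1*3))*(-3*1*4)) = (63 + 8544)*(233525 + (-(-7)*3)*(-3*1*4)) = 8607*(233525 + (-7*(-3))*(-3*4)) = 8607*(233525 + 21*(-12)) = 8607*(233525 - 252) = 8607*233273 = 2007780711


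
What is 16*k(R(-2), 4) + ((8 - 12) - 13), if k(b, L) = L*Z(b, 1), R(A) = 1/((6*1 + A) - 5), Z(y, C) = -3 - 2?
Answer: -337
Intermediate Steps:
Z(y, C) = -5
R(A) = 1/(1 + A) (R(A) = 1/((6 + A) - 5) = 1/(1 + A))
k(b, L) = -5*L (k(b, L) = L*(-5) = -5*L)
16*k(R(-2), 4) + ((8 - 12) - 13) = 16*(-5*4) + ((8 - 12) - 13) = 16*(-20) + (-4 - 13) = -320 - 17 = -337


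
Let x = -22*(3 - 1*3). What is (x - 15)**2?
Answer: 225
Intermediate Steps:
x = 0 (x = -22*(3 - 3) = -22*0 = 0)
(x - 15)**2 = (0 - 15)**2 = (-15)**2 = 225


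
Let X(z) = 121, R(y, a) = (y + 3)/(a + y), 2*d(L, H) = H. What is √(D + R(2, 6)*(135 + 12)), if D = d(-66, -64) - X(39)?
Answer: I*√978/4 ≈ 7.8182*I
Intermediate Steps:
d(L, H) = H/2
R(y, a) = (3 + y)/(a + y)
D = -153 (D = (½)*(-64) - 1*121 = -32 - 121 = -153)
√(D + R(2, 6)*(135 + 12)) = √(-153 + ((3 + 2)/(6 + 2))*(135 + 12)) = √(-153 + (5/8)*147) = √(-153 + 735/8) = √(-489/8) = I*√978/4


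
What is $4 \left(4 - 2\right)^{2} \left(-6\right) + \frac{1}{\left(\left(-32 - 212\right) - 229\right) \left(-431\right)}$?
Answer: $- \frac{19570847}{203863} \approx -96.0$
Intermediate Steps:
$4 \left(4 - 2\right)^{2} \left(-6\right) + \frac{1}{\left(\left(-32 - 212\right) - 229\right) \left(-431\right)} = 4 \cdot 2^{2} \left(-6\right) + \frac{1}{-244 - 229} \left(- \frac{1}{431}\right) = 4 \cdot 4 \left(-6\right) + \frac{1}{-473} \left(- \frac{1}{431}\right) = 16 \left(-6\right) - - \frac{1}{203863} = -96 + \frac{1}{203863} = - \frac{19570847}{203863}$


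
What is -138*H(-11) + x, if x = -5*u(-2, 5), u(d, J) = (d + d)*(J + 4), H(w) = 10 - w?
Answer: -2718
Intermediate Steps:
u(d, J) = 2*d*(4 + J) (u(d, J) = (2*d)*(4 + J) = 2*d*(4 + J))
x = 180 (x = -10*(-2)*(4 + 5) = -10*(-2)*9 = -5*(-36) = 180)
-138*H(-11) + x = -138*(10 - 1*(-11)) + 180 = -138*(10 + 11) + 180 = -138*21 + 180 = -2898 + 180 = -2718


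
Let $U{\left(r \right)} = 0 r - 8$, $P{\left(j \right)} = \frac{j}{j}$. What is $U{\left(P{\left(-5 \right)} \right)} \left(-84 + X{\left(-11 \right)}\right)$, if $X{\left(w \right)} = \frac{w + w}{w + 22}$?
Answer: $688$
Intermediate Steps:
$X{\left(w \right)} = \frac{2 w}{22 + w}$
$P{\left(j \right)} = 1$
$U{\left(r \right)} = -8$ ($U{\left(r \right)} = 0 - 8 = -8$)
$U{\left(P{\left(-5 \right)} \right)} \left(-84 + X{\left(-11 \right)}\right) = - 8 \left(-84 + 2 \left(-11\right) \frac{1}{22 - 11}\right) = - 8 \left(-84 + 2 \left(-11\right) \frac{1}{11}\right) = - 8 \left(-84 - 2\right) = \left(-8\right) \left(-86\right) = 688$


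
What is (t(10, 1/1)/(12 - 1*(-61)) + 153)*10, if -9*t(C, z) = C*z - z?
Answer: 111680/73 ≈ 1529.9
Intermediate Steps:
t(C, z) = z/9 - C*z/9 (t(C, z) = -(C*z - z)/9 = -(-z + C*z)/9 = z/9 - C*z/9)
(t(10, 1/1)/(12 - 1*(-61)) + 153)*10 = (((⅑)*(1 - 1*10)/1)/(12 - 1*(-61)) + 153)*10 = (((⅑)*1*(1 - 10))/(12 + 61) + 153)*10 = (((⅑)*1*(-9))/73 + 153)*10 = (-1*1/73 + 153)*10 = (-1/73 + 153)*10 = (11168/73)*10 = 111680/73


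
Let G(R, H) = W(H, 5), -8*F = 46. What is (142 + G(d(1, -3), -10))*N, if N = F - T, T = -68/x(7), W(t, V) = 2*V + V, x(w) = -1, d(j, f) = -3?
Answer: -46315/4 ≈ -11579.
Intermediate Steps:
F = -23/4 (F = -1/8*46 = -23/4 ≈ -5.7500)
W(t, V) = 3*V
G(R, H) = 15 (G(R, H) = 3*5 = 15)
T = 68 (T = -68/(-1) = -68*(-1) = 68)
N = -295/4 (N = -23/4 - 1*68 = -23/4 - 68 = -295/4 ≈ -73.750)
(142 + G(d(1, -3), -10))*N = (142 + 15)*(-295/4) = 157*(-295/4) = -46315/4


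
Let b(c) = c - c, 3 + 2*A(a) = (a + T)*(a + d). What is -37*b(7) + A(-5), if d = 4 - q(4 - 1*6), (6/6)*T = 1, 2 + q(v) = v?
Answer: -15/2 ≈ -7.5000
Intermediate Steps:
q(v) = -2 + v
T = 1
d = 8 (d = 4 - (-2 + (4 - 1*6)) = 4 - (-2 + (4 - 6)) = 4 - (-2 - 2) = 4 - 1*(-4) = 4 + 4 = 8)
A(a) = -3/2 + (1 + a)*(8 + a)/2 (A(a) = -3/2 + ((a + 1)*(a + 8))/2 = -3/2 + ((1 + a)*(8 + a))/2 = -3/2 + (1 + a)*(8 + a)/2)
b(c) = 0
-37*b(7) + A(-5) = -37*0 + (5/2 + (½)*(-5)² + (9/2)*(-5)) = 0 + (5/2 + (½)*25 - 45/2) = 0 + (5/2 + 25/2 - 45/2) = 0 - 15/2 = -15/2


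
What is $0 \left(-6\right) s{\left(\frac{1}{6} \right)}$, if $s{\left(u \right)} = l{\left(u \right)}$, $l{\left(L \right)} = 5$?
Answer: $0$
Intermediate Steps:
$s{\left(u \right)} = 5$
$0 \left(-6\right) s{\left(\frac{1}{6} \right)} = 0 \left(-6\right) 5 = 0 \cdot 5 = 0$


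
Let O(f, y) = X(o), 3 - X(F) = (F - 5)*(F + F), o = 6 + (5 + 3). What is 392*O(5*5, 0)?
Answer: -97608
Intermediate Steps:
o = 14 (o = 6 + 8 = 14)
X(F) = 3 - 2*F*(-5 + F) (X(F) = 3 - (F - 5)*(F + F) = 3 - (-5 + F)*2*F = 3 - 2*F*(-5 + F))
O(f, y) = -249 (O(f, y) = 3 - 2*14² + 10*14 = 3 - 2*196 + 140 = 3 - 392 + 140 = -249)
392*O(5*5, 0) = 392*(-249) = -97608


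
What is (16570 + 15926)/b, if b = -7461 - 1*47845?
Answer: -16248/27653 ≈ -0.58757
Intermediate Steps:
b = -55306 (b = -7461 - 47845 = -55306)
(16570 + 15926)/b = (16570 + 15926)/(-55306) = 32496*(-1/55306) = -16248/27653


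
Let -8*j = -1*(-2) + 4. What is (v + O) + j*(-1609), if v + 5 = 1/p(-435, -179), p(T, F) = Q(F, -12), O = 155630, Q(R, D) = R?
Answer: 112291529/716 ≈ 1.5683e+5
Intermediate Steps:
p(T, F) = F
j = -3/4 (j = -(-1*(-2) + 4)/8 = -(2 + 4)/8 = -1/8*6 = -3/4 ≈ -0.75000)
v = -896/179 (v = -5 + 1/(-179) = -5 - 1/179 = -896/179 ≈ -5.0056)
(v + O) + j*(-1609) = (-896/179 + 155630) - 3/4*(-1609) = 27856874/179 + 4827/4 = 112291529/716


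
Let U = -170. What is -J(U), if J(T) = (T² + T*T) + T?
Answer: -57630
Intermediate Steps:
J(T) = T + 2*T² (J(T) = (T² + T²) + T = 2*T² + T = T + 2*T²)
-J(U) = -(-170)*(1 + 2*(-170)) = -(-170)*(1 - 340) = -(-170)*(-339) = -1*57630 = -57630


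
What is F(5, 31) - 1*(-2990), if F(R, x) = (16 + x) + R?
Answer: 3042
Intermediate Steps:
F(R, x) = 16 + R + x
F(5, 31) - 1*(-2990) = (16 + 5 + 31) - 1*(-2990) = 52 + 2990 = 3042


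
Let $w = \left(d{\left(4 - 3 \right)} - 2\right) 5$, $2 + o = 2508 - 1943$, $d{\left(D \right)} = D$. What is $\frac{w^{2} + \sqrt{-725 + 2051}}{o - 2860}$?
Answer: $- \frac{25}{2297} - \frac{\sqrt{1326}}{2297} \approx -0.026737$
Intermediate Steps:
$o = 563$ ($o = -2 + \left(2508 - 1943\right) = -2 + 565 = 563$)
$w = -5$ ($w = \left(\left(4 - 3\right) - 2\right) 5 = \left(1 - 2\right) 5 = \left(-1\right) 5 = -5$)
$\frac{w^{2} + \sqrt{-725 + 2051}}{o - 2860} = \frac{\left(-5\right)^{2} + \sqrt{-725 + 2051}}{563 - 2860} = \frac{25 + \sqrt{1326}}{-2297} = \left(25 + \sqrt{1326}\right) \left(- \frac{1}{2297}\right) = - \frac{25}{2297} - \frac{\sqrt{1326}}{2297}$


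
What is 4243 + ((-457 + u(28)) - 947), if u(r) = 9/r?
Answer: 79501/28 ≈ 2839.3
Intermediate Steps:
4243 + ((-457 + u(28)) - 947) = 4243 + ((-457 + 9/28) - 947) = 4243 + (-12787/28 - 947) = 4243 - 39303/28 = 79501/28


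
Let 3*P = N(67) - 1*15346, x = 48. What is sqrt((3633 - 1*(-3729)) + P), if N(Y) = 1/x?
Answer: sqrt(323521)/12 ≈ 47.399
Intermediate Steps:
N(Y) = 1/48
P = -736607/144 (P = (1/48 - 1*15346)/3 = (1/48 - 15346)/3 = (1/3)*(-736607/48) = -736607/144 ≈ -5115.3)
sqrt((3633 - 1*(-3729)) + P) = sqrt((3633 - 1*(-3729)) - 736607/144) = sqrt((3633 + 3729) - 736607/144) = sqrt(7362 - 736607/144) = sqrt(323521/144) = sqrt(323521)/12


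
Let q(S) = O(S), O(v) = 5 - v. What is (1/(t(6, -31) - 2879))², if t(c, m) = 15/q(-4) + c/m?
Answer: 8649/71615112100 ≈ 1.2077e-7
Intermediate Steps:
q(S) = 5 - S
t(c, m) = 5/3 + c/m (t(c, m) = 15/(5 - 1*(-4)) + c/m = 15/(5 + 4) + c/m = 15/9 + c/m = 15*(⅑) + c/m = 5/3 + c/m)
(1/(t(6, -31) - 2879))² = (1/((5/3 + 6/(-31)) - 2879))² = (1/((5/3 + 6*(-1/31)) - 2879))² = (1/((5/3 - 6/31) - 2879))² = (1/(137/93 - 2879))² = (1/(-267610/93))² = (-93/267610)² = 8649/71615112100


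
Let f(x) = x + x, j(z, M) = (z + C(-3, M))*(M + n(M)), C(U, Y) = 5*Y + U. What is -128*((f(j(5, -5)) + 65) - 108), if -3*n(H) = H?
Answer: -42368/3 ≈ -14123.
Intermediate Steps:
n(H) = -H/3
C(U, Y) = U + 5*Y
j(z, M) = 2*M*(-3 + z + 5*M)/3 (j(z, M) = (z + (-3 + 5*M))*(M - M/3) = (-3 + z + 5*M)*(2*M/3) = 2*M*(-3 + z + 5*M)/3)
f(x) = 2*x
-128*((f(j(5, -5)) + 65) - 108) = -128*((2*((⅔)*(-5)*(-3 + 5 + 5*(-5))) + 65) - 108) = -128*((2*((⅔)*(-5)*(-3 + 5 - 25)) + 65) - 108) = -128*((2*((⅔)*(-5)*(-23)) + 65) - 108) = -128*((2*(230/3) + 65) - 108) = -128*((460/3 + 65) - 108) = -128*(655/3 - 108) = -128*331/3 = -42368/3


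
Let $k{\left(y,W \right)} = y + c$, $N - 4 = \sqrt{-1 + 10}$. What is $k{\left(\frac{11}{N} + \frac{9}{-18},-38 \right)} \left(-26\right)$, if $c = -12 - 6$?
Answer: $\frac{3081}{7} \approx 440.14$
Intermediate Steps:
$c = -18$
$N = 7$ ($N = 4 + \sqrt{-1 + 10} = 4 + \sqrt{9} = 4 + 3 = 7$)
$k{\left(y,W \right)} = -18 + y$ ($k{\left(y,W \right)} = y - 18 = -18 + y$)
$k{\left(\frac{11}{N} + \frac{9}{-18},-38 \right)} \left(-26\right) = \left(-18 + \left(\frac{11}{7} + \frac{9}{-18}\right)\right) \left(-26\right) = \left(-18 + \left(11 \cdot \frac{1}{7} + 9 \left(- \frac{1}{18}\right)\right)\right) \left(-26\right) = \left(-18 + \left(\frac{11}{7} - \frac{1}{2}\right)\right) \left(-26\right) = \left(-18 + \frac{15}{14}\right) \left(-26\right) = \left(- \frac{237}{14}\right) \left(-26\right) = \frac{3081}{7}$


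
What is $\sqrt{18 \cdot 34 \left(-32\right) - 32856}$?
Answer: $2 i \sqrt{13110} \approx 229.0 i$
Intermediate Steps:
$\sqrt{18 \cdot 34 \left(-32\right) - 32856} = \sqrt{612 \left(-32\right) - 32856} = \sqrt{-19584 - 32856} = \sqrt{-52440} = 2 i \sqrt{13110}$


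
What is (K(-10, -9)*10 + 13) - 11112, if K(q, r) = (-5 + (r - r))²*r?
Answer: -13349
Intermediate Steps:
K(q, r) = 25*r (K(q, r) = (-5 + 0)²*r = (-5)²*r = 25*r)
(K(-10, -9)*10 + 13) - 11112 = ((25*(-9))*10 + 13) - 11112 = (-225*10 + 13) - 11112 = (-2250 + 13) - 11112 = -2237 - 11112 = -13349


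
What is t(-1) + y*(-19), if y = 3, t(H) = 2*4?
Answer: -49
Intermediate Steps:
t(H) = 8
t(-1) + y*(-19) = 8 + 3*(-19) = 8 - 57 = -49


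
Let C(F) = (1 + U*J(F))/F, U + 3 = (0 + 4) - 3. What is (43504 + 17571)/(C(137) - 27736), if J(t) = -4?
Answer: -8367275/3799823 ≈ -2.2020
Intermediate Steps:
U = -2 (U = -3 + ((0 + 4) - 3) = -3 + (4 - 3) = -3 + 1 = -2)
C(F) = 9/F (C(F) = (1 - 2*(-4))/F = (1 + 8)/F = 9/F)
(43504 + 17571)/(C(137) - 27736) = (43504 + 17571)/(9/137 - 27736) = 61075/(9*(1/137) - 27736) = 61075/(9/137 - 27736) = 61075/(-3799823/137) = 61075*(-137/3799823) = -8367275/3799823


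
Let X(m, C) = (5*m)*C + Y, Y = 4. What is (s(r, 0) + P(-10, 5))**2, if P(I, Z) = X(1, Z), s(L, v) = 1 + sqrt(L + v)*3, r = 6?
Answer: 954 + 180*sqrt(6) ≈ 1394.9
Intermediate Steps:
X(m, C) = 4 + 5*C*m (X(m, C) = (5*m)*C + 4 = 5*C*m + 4 = 4 + 5*C*m)
s(L, v) = 1 + 3*sqrt(L + v)
P(I, Z) = 4 + 5*Z (P(I, Z) = 4 + 5*Z*1 = 4 + 5*Z)
(s(r, 0) + P(-10, 5))**2 = ((1 + 3*sqrt(6 + 0)) + (4 + 5*5))**2 = ((1 + 3*sqrt(6)) + (4 + 25))**2 = ((1 + 3*sqrt(6)) + 29)**2 = (30 + 3*sqrt(6))**2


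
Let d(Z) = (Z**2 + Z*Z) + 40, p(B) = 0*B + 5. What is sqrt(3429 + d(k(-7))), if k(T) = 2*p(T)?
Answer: sqrt(3669) ≈ 60.572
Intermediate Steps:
p(B) = 5 (p(B) = 0 + 5 = 5)
k(T) = 10 (k(T) = 2*5 = 10)
d(Z) = 40 + 2*Z**2 (d(Z) = (Z**2 + Z**2) + 40 = 2*Z**2 + 40 = 40 + 2*Z**2)
sqrt(3429 + d(k(-7))) = sqrt(3429 + (40 + 2*10**2)) = sqrt(3429 + (40 + 2*100)) = sqrt(3429 + (40 + 200)) = sqrt(3429 + 240) = sqrt(3669)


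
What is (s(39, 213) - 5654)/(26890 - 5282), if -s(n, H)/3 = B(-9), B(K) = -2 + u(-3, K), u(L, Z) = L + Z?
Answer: -1403/5402 ≈ -0.25972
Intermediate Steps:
B(K) = -5 + K (B(K) = -2 + (-3 + K) = -5 + K)
s(n, H) = 42 (s(n, H) = -3*(-5 - 9) = -3*(-14) = 42)
(s(39, 213) - 5654)/(26890 - 5282) = (42 - 5654)/(26890 - 5282) = -5612/21608 = -5612*1/21608 = -1403/5402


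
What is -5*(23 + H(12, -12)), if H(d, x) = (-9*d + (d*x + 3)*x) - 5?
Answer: -8010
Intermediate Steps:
H(d, x) = -5 - 9*d + x*(3 + d*x) (H(d, x) = (-9*d + (3 + d*x)*x) - 5 = (-9*d + x*(3 + d*x)) - 5 = -5 - 9*d + x*(3 + d*x))
-5*(23 + H(12, -12)) = -5*(23 + (-5 - 9*12 + 3*(-12) + 12*(-12)**2)) = -5*(23 + (-5 - 108 - 36 + 12*144)) = -5*(23 + (-5 - 108 - 36 + 1728)) = -5*(23 + 1579) = -5*1602 = -8010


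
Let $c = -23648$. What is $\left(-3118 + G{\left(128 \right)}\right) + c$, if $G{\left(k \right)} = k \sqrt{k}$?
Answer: $-26766 + 1024 \sqrt{2} \approx -25318.0$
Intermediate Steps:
$G{\left(k \right)} = k^{\frac{3}{2}}$
$\left(-3118 + G{\left(128 \right)}\right) + c = \left(-3118 + 128^{\frac{3}{2}}\right) - 23648 = \left(-3118 + 1024 \sqrt{2}\right) - 23648 = -26766 + 1024 \sqrt{2}$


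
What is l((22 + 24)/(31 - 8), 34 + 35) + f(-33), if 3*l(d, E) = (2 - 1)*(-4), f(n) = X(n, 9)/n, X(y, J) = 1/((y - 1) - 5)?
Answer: -1715/1287 ≈ -1.3326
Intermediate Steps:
X(y, J) = 1/(-6 + y) (X(y, J) = 1/((-1 + y) - 5) = 1/(-6 + y))
f(n) = 1/(n*(-6 + n)) (f(n) = 1/((-6 + n)*n) = 1/(n*(-6 + n)))
l(d, E) = -4/3 (l(d, E) = ((2 - 1)*(-4))/3 = (1*(-4))/3 = (⅓)*(-4) = -4/3)
l((22 + 24)/(31 - 8), 34 + 35) + f(-33) = -4/3 + 1/((-33)*(-6 - 33)) = -4/3 - 1/33/(-39) = -4/3 - 1/33*(-1/39) = -4/3 + 1/1287 = -1715/1287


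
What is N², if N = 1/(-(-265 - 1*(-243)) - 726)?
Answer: 1/495616 ≈ 2.0177e-6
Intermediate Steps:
N = -1/704 (N = 1/(-(-265 + 243) - 726) = 1/(-1*(-22) - 726) = 1/(22 - 726) = 1/(-704) = -1/704 ≈ -0.0014205)
N² = (-1/704)² = 1/495616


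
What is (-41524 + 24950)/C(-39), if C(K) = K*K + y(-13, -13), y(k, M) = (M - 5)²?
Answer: -16574/1845 ≈ -8.9832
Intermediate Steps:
y(k, M) = (-5 + M)²
C(K) = 324 + K² (C(K) = K*K + (-5 - 13)² = K² + (-18)² = K² + 324 = 324 + K²)
(-41524 + 24950)/C(-39) = (-41524 + 24950)/(324 + (-39)²) = -16574/(324 + 1521) = -16574/1845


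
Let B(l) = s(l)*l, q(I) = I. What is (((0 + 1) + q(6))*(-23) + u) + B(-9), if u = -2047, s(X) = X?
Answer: -2127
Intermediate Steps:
B(l) = l**2 (B(l) = l*l = l**2)
(((0 + 1) + q(6))*(-23) + u) + B(-9) = (((0 + 1) + 6)*(-23) - 2047) + (-9)**2 = ((1 + 6)*(-23) - 2047) + 81 = (7*(-23) - 2047) + 81 = (-161 - 2047) + 81 = -2208 + 81 = -2127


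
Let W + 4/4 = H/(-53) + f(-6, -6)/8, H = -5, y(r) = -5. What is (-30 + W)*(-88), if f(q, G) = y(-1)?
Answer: 147059/53 ≈ 2774.7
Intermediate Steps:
f(q, G) = -5
W = -649/424 (W = -1 + (-5/(-53) - 5/8) = -1 + (-5*(-1/53) - 5*1/8) = -1 + (5/53 - 5/8) = -1 - 225/424 = -649/424 ≈ -1.5307)
(-30 + W)*(-88) = (-30 - 649/424)*(-88) = -13369/424*(-88) = 147059/53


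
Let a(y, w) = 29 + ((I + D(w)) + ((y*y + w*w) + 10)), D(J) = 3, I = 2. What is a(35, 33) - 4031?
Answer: -1673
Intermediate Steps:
a(y, w) = 44 + w² + y² (a(y, w) = 29 + ((2 + 3) + ((y*y + w*w) + 10)) = 29 + (5 + ((y² + w²) + 10)) = 29 + (5 + ((w² + y²) + 10)) = 29 + (5 + (10 + w² + y²)) = 29 + (15 + w² + y²) = 44 + w² + y²)
a(35, 33) - 4031 = (44 + 33² + 35²) - 4031 = (44 + 1089 + 1225) - 4031 = 2358 - 4031 = -1673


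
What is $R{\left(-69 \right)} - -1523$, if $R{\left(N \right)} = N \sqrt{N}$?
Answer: $1523 - 69 i \sqrt{69} \approx 1523.0 - 573.16 i$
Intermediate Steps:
$R{\left(N \right)} = N^{\frac{3}{2}}$
$R{\left(-69 \right)} - -1523 = \left(-69\right)^{\frac{3}{2}} - -1523 = - 69 i \sqrt{69} + 1523 = 1523 - 69 i \sqrt{69}$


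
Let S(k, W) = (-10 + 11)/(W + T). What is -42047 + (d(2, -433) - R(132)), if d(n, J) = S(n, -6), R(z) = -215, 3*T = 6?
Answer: -167329/4 ≈ -41832.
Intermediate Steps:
T = 2 (T = (⅓)*6 = 2)
S(k, W) = 1/(2 + W) (S(k, W) = (-10 + 11)/(W + 2) = 1/(2 + W))
d(n, J) = -¼ (d(n, J) = 1/(2 - 6) = 1/(-4) = -¼)
-42047 + (d(2, -433) - R(132)) = -42047 + (-¼ - 1*(-215)) = -42047 + (-¼ + 215) = -42047 + 859/4 = -167329/4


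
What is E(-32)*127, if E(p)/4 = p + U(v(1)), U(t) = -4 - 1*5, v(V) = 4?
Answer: -20828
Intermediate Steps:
U(t) = -9 (U(t) = -4 - 5 = -9)
E(p) = -36 + 4*p (E(p) = 4*(p - 9) = 4*(-9 + p) = -36 + 4*p)
E(-32)*127 = (-36 + 4*(-32))*127 = (-36 - 128)*127 = -164*127 = -20828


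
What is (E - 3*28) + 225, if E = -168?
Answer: -27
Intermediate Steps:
(E - 3*28) + 225 = (-168 - 3*28) + 225 = (-168 - 84) + 225 = -252 + 225 = -27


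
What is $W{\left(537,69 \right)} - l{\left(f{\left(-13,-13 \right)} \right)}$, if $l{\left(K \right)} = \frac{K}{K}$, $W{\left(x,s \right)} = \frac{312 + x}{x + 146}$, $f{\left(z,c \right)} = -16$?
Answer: $\frac{166}{683} \approx 0.24305$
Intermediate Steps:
$W{\left(x,s \right)} = \frac{312 + x}{146 + x}$
$l{\left(K \right)} = 1$
$W{\left(537,69 \right)} - l{\left(f{\left(-13,-13 \right)} \right)} = \frac{312 + 537}{146 + 537} - 1 = \frac{1}{683} \cdot 849 - 1 = \frac{849}{683} - 1 = \frac{166}{683}$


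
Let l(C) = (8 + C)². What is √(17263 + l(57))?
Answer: 4*√1343 ≈ 146.59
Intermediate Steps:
√(17263 + l(57)) = √(17263 + (8 + 57)²) = √(17263 + 65²) = √(17263 + 4225) = √21488 = 4*√1343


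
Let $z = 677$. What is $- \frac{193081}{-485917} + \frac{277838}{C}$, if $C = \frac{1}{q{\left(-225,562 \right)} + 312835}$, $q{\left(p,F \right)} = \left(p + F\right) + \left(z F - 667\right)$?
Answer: $\frac{93556466629914715}{485917} \approx 1.9254 \cdot 10^{11}$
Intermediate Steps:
$q{\left(p,F \right)} = -667 + p + 678 F$ ($q{\left(p,F \right)} = \left(p + F\right) + \left(677 F - 667\right) = \left(F + p\right) + \left(-667 + 677 F\right) = -667 + p + 678 F$)
$C = \frac{1}{692979}$ ($C = \frac{1}{\left(-667 - 225 + 678 \cdot 562\right) + 312835} = \frac{1}{\left(-667 - 225 + 381036\right) + 312835} = \frac{1}{380144 + 312835} = \frac{1}{692979} \approx 1.443 \cdot 10^{-6}$)
$- \frac{193081}{-485917} + \frac{277838}{C} = - \frac{193081}{-485917} + 277838 \frac{1}{\frac{1}{692979}} = \left(-193081\right) \left(- \frac{1}{485917}\right) + 277838 \cdot 692979 = \frac{193081}{485917} + 192535899402 = \frac{93556466629914715}{485917}$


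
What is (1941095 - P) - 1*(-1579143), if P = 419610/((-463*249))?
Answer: 135279365972/38429 ≈ 3.5202e+6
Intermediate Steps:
P = -139870/38429 (P = 419610/(-115287) = 419610*(-1/115287) = -139870/38429 ≈ -3.6397)
(1941095 - P) - 1*(-1579143) = (1941095 - 1*(-139870/38429)) - 1*(-1579143) = (1941095 + 139870/38429) + 1579143 = 74594479625/38429 + 1579143 = 135279365972/38429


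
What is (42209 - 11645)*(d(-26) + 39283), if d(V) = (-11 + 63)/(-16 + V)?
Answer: 8404254396/7 ≈ 1.2006e+9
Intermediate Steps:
d(V) = 52/(-16 + V)
(42209 - 11645)*(d(-26) + 39283) = (42209 - 11645)*(52/(-16 - 26) + 39283) = 30564*(52/(-42) + 39283) = 30564*(52*(-1/42) + 39283) = 30564*(-26/21 + 39283) = 30564*(824917/21) = 8404254396/7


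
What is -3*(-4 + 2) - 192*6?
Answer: -1146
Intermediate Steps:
-3*(-4 + 2) - 192*6 = -3*(-2) - 48*24 = 6 - 1152 = -1146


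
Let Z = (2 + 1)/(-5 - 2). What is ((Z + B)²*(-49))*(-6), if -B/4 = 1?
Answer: 5766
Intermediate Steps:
B = -4 (B = -4*1 = -4)
Z = -3/7 (Z = 3/(-7) = 3*(-⅐) = -3/7 ≈ -0.42857)
((Z + B)²*(-49))*(-6) = ((-3/7 - 4)²*(-49))*(-6) = ((-31/7)²*(-49))*(-6) = ((961/49)*(-49))*(-6) = -961*(-6) = 5766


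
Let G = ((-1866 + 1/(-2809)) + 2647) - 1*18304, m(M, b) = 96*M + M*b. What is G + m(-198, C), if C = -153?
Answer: -17519734/2809 ≈ -6237.0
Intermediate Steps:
G = -49222108/2809 (G = ((-1866 - 1/2809) + 2647) - 18304 = (-5241595/2809 + 2647) - 18304 = 2193828/2809 - 18304 = -49222108/2809 ≈ -17523.)
G + m(-198, C) = -49222108/2809 - 198*(96 - 153) = -49222108/2809 - 198*(-57) = -49222108/2809 + 11286 = -17519734/2809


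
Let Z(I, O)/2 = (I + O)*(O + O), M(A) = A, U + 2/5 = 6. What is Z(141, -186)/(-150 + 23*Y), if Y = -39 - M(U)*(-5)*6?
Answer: 3720/313 ≈ 11.885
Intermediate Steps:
U = 28/5 (U = -⅖ + 6 = 28/5 ≈ 5.6000)
Z(I, O) = 4*O*(I + O) (Z(I, O) = 2*((I + O)*(O + O)) = 2*((I + O)*(2*O)) = 2*(2*O*(I + O)) = 4*O*(I + O))
Y = 129 (Y = -39 - (28/5)*(-5)*6 = -39 - (-28)*6 = -39 - 1*(-168) = -39 + 168 = 129)
Z(141, -186)/(-150 + 23*Y) = (4*(-186)*(141 - 186))/(-150 + 23*129) = (4*(-186)*(-45))/(-150 + 2967) = 33480/2817 = 33480*(1/2817) = 3720/313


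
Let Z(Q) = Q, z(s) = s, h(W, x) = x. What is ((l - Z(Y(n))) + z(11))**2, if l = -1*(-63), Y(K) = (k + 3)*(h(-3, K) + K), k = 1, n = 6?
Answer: 676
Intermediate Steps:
Y(K) = 8*K (Y(K) = (1 + 3)*(K + K) = 4*(2*K) = 8*K)
l = 63
((l - Z(Y(n))) + z(11))**2 = ((63 - 8*6) + 11)**2 = ((63 - 1*48) + 11)**2 = ((63 - 48) + 11)**2 = (15 + 11)**2 = 26**2 = 676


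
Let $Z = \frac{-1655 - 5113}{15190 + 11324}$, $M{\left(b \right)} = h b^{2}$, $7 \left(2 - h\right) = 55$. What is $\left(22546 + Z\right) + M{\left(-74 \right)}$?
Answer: $- \frac{98242894}{10311} \approx -9528.0$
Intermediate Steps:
$h = - \frac{41}{7}$ ($h = 2 - \frac{55}{7} = - \frac{41}{7} \approx -5.8571$)
$M{\left(b \right)} = - \frac{41 b^{2}}{7}$
$Z = - \frac{376}{1473}$ ($Z = - \frac{6768}{26514} = \left(-6768\right) \frac{1}{26514} = - \frac{376}{1473} \approx -0.25526$)
$\left(22546 + Z\right) + M{\left(-74 \right)} = \left(22546 - \frac{376}{1473}\right) - \frac{41 \left(-74\right)^{2}}{7} = \frac{33209882}{1473} - \frac{224516}{7} = - \frac{98242894}{10311}$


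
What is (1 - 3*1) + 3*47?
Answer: 139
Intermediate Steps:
(1 - 3*1) + 3*47 = (1 - 3) + 141 = -2 + 141 = 139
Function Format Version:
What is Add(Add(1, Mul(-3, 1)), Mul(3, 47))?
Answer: 139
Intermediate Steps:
Add(Add(1, Mul(-3, 1)), Mul(3, 47)) = Add(Add(1, -3), 141) = Add(-2, 141) = 139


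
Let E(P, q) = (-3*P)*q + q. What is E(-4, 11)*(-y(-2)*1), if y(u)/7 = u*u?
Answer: -4004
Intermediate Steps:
y(u) = 7*u² (y(u) = 7*(u*u) = 7*u²)
E(P, q) = q - 3*P*q (E(P, q) = -3*P*q + q = q - 3*P*q)
E(-4, 11)*(-y(-2)*1) = (11*(1 - 3*(-4)))*(-7*(-2)²*1) = (11*(1 + 12))*(-7*4*1) = (11*13)*(-1*28*1) = 143*(-28*1) = 143*(-28) = -4004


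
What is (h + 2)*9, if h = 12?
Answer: 126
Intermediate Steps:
(h + 2)*9 = (12 + 2)*9 = 14*9 = 126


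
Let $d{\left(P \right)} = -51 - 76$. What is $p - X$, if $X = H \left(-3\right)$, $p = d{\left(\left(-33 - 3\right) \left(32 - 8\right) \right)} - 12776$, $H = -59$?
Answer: $-13080$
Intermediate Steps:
$d{\left(P \right)} = -127$
$p = -12903$ ($p = -127 - 12776 = -12903$)
$X = 177$ ($X = \left(-59\right) \left(-3\right) = 177$)
$p - X = -12903 - 177 = -13080$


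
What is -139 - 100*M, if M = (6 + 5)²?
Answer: -12239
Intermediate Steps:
M = 121 (M = 11² = 121)
-139 - 100*M = -139 - 100*121 = -139 - 12100 = -12239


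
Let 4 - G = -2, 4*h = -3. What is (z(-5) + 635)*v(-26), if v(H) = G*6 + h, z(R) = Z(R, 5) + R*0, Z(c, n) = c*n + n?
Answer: 86715/4 ≈ 21679.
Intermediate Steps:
h = -¾ (h = (¼)*(-3) = -¾ ≈ -0.75000)
G = 6 (G = 4 - 1*(-2) = 4 + 2 = 6)
Z(c, n) = n + c*n
z(R) = 5 + 5*R (z(R) = 5*(1 + R) + R*0 = (5 + 5*R) + 0 = 5 + 5*R)
v(H) = 141/4 (v(H) = 6*6 - ¾ = 36 - ¾ = 141/4)
(z(-5) + 635)*v(-26) = ((5 + 5*(-5)) + 635)*(141/4) = ((5 - 25) + 635)*(141/4) = (-20 + 635)*(141/4) = 615*(141/4) = 86715/4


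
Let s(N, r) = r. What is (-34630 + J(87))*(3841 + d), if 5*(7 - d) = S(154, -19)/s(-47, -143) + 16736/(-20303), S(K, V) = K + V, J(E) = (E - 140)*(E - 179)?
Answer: -1662212688098202/14516645 ≈ -1.1450e+8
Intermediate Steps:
J(E) = (-179 + E)*(-140 + E) (J(E) = (-140 + E)*(-179 + E) = (-179 + E)*(-140 + E))
d = 106750668/14516645 (d = 7 - ((154 - 19)/(-143) + 16736/(-20303))/5 = 7 - (135*(-1/143) + 16736*(-1/20303))/5 = 7 - (-135/143 - 16736/20303)/5 = 7 - ⅕*(-5134153/2903329) = 7 + 5134153/14516645 = 106750668/14516645 ≈ 7.3537)
(-34630 + J(87))*(3841 + d) = (-34630 + (25060 + 87² - 319*87))*(3841 + 106750668/14516645) = (-34630 + (25060 + 7569 - 27753))*(55865184113/14516645) = (-34630 + 4876)*(55865184113/14516645) = -29754*55865184113/14516645 = -1662212688098202/14516645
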